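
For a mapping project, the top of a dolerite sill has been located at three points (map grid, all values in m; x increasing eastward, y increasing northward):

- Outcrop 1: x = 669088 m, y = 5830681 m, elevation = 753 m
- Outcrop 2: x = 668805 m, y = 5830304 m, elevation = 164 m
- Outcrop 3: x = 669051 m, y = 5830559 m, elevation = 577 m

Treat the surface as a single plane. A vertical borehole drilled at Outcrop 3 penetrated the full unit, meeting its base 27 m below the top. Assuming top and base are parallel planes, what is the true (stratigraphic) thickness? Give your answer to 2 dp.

Let the plane be z = a·x + b·y + c.
Outcrop 2−Outcrop 1: −283a − 377b = −589;  Outcrop 3−Outcrop 1: −37a − 122b = −176.
Solving gives a = 0.26758, b = 1.36147.
|∇z| = √(a²+b²) = 1.38752, so dip δ = arctan(1.38752) = 54.22°.
True thickness = vertical thickness × cos δ = 27 × cos 54.22° = 15.79 m.

15.79 m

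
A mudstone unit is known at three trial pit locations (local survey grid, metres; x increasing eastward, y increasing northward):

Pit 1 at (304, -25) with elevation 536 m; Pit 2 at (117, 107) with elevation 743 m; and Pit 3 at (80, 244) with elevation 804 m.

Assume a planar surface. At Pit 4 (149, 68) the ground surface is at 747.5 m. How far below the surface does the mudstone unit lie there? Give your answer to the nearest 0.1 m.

42.9 m

Let the plane be z = a·x + b·y + c.
Pit 2−Pit 1: −187a + 132b = 207;  Pit 3−Pit 1: −224a + 269b = 268.
Solving gives a = −0.97936, b = 0.18076.
Then c = 536 − a·304 − b·-25 = 838.24.
At (149, 68): z_contact = −145.92 + 12.29 + 838.24 = 704.61 m.
Depth below ground = 747.5 − 704.61 = 42.9 m.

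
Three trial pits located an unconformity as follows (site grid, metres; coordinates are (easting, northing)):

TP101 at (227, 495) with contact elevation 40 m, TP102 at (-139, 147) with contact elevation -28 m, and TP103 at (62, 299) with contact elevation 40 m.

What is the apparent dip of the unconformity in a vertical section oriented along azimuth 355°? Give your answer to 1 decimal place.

Two edge vectors: TP101→TP102 = (-366, -348, -68), TP101→TP103 = (-165, -196, 0).
Normal n = (TP101→TP102) × (TP101→TP103) = (-13328, 11220, 14316).
So ∂z/∂E = −n_x/n_z = 0.93099 and ∂z/∂N = −n_y/n_z = −0.78374.
Unit vector along 355° is (sin 355°, cos 355°) = (-0.0872, 0.9962).
Slope in that direction = a·(-0.0872) + b·(0.9962) = −0.86190.
Apparent dip = arctan|0.86190| = 40.8° (true dip is 50.6°, so apparent ≤ true as expected).

40.8°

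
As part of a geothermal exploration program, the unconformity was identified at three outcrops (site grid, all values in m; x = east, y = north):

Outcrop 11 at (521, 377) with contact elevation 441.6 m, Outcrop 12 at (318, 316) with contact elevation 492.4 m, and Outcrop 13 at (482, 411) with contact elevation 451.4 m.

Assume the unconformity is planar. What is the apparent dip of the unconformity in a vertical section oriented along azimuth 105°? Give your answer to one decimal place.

Let the plane be z = a·x + b·y + c.
Outcrop 12−Outcrop 11: −203a − 61b = 50.8;  Outcrop 13−Outcrop 11: −39a + 34b = 9.8.
Solving gives a = −0.25051, b = 0.00088.
Unit vector along 105° is (sin 105°, cos 105°) = (0.9659, -0.2588).
Slope in that direction = a·(0.9659) + b·(-0.2588) = −0.24220.
Apparent dip = arctan|0.24220| = 13.6° (true dip is 14.1°, so apparent ≤ true as expected).

13.6°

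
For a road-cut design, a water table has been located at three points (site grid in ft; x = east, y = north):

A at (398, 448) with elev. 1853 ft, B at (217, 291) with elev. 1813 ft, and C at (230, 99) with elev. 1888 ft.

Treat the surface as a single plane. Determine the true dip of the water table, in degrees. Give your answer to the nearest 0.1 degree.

32.5°

Let the plane be z = a·x + b·y + c.
B−A: −181a − 157b = −40;  C−A: −168a − 349b = 35.
Solving gives a = 0.52877, b = −0.35482.
Gradient magnitude |∇z| = √(a² + b²) = √(0.27960 + 0.12590) = 0.63679.
True dip = arctan(0.63679) = 32.5°, dipping toward NW (azimuth ≈ 304°).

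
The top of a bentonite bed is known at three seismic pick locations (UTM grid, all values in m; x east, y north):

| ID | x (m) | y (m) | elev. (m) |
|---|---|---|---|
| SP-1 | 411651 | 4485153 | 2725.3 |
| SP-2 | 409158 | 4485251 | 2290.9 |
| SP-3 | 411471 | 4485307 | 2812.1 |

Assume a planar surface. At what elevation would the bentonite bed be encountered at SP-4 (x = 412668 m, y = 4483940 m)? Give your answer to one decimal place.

Let the plane be z = a·x + b·y + c.
SP-2−SP-1: −2493a + 98b = −434.4;  SP-3−SP-1: −180a + 154b = 86.8.
Solving gives a = 0.205863242, b = 0.804255737.
Then c = 2725.3 − a·411651 − b·4485153 = −3689228.54.
At (412668, 4483940): z = 84953.2 + 3606234.5 − 3689228.54 = 1959.1 m.

1959.1 m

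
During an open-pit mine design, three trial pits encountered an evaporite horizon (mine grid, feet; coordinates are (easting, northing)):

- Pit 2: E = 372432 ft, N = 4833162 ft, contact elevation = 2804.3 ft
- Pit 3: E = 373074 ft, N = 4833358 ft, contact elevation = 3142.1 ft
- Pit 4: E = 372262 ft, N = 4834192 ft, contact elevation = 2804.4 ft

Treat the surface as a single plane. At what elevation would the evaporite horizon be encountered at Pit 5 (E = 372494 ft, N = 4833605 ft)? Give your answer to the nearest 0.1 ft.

2872.0 ft

Let the plane be z = a·E + b·N + c.
Pit 3−Pit 2: 642a + 196b = 337.8;  Pit 4−Pit 2: −170a + 1030b = 0.1.
Solving gives a = 0.500898961, b = 0.082769731.
Then c = 2804.3 − a·372432 − b·4833162 = −583786.02.
At (372494, 4833605): z = 186581.9 + 400076.2 − 583786.02 = 2872.0 ft.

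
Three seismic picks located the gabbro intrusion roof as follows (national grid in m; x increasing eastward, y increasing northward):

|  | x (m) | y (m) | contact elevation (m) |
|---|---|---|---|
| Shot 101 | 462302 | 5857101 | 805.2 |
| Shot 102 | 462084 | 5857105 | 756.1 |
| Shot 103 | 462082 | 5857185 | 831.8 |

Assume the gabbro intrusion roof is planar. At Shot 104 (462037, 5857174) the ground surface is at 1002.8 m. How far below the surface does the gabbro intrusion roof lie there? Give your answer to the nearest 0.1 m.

Let the plane be z = a·x + b·y + c.
Shot 102−Shot 101: −218a + 4b = −49.1;  Shot 103−Shot 101: −220a + 84b = 26.6.
Solving gives a = 0.242703075, b = 0.952317577.
Then c = 805.2 − a·462302 − b·5857101 = −5689217.15.
At (462037, 5857174): z_contact = 112137.80 + 5577889.75 − 5689217.15 = 810.40 m.
Depth below ground = 1002.8 − 810.40 = 192.4 m.

192.4 m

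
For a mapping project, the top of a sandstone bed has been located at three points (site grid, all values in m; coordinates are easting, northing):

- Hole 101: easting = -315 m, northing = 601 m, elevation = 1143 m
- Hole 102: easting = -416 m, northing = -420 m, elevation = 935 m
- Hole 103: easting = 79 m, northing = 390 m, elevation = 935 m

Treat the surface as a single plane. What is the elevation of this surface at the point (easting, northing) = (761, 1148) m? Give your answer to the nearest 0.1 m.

848.0 m

Let the plane be z = a·easting + b·northing + c.
Hole 102−Hole 101: −101a − 1021b = −208;  Hole 103−Hole 101: 394a − 211b = −208.
Solving gives a = −0.397748, b = 0.243068.
Then c = 1143 − a·-315 − b·601 = 871.63.
At (761, 1148): z = −302.7 + 279.0 + 871.63 = 848.0 m.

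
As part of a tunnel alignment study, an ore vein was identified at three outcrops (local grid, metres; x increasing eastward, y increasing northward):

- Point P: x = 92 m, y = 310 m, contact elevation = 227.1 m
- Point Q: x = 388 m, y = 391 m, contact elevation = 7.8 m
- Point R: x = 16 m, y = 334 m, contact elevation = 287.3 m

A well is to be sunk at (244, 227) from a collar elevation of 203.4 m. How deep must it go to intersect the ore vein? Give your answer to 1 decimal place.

Let the plane be z = a·x + b·y + c.
Point Q−Point P: 296a + 81b = −219.3;  Point R−Point P: −76a + 24b = 60.2.
Solving gives a = −0.76466, b = 0.08691.
Then c = 227.1 − a·92 − b·310 = 270.51.
At (244, 227): z_contact = −186.58 + 19.73 + 270.51 = 103.66 m.
Depth below ground = 203.4 − 103.66 = 99.7 m.

99.7 m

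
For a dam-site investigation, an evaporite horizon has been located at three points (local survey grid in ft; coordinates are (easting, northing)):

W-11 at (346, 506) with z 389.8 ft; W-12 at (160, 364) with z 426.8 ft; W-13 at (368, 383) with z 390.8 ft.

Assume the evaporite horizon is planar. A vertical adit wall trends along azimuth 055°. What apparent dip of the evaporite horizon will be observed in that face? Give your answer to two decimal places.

9.14°

Let the plane be z = a·E + b·N + c.
W-12−W-11: −186a − 142b = 37;  W-13−W-11: 22a − 123b = 1.
Solving gives a = −0.16956, b = −0.03846.
Unit vector along 055° is (sin 55°, cos 55°) = (0.8192, 0.5736).
Slope in that direction = a·(0.8192) + b·(0.5736) = −0.16096.
Apparent dip = arctan|0.16096| = 9.14° (true dip is 9.9°, so apparent ≤ true as expected).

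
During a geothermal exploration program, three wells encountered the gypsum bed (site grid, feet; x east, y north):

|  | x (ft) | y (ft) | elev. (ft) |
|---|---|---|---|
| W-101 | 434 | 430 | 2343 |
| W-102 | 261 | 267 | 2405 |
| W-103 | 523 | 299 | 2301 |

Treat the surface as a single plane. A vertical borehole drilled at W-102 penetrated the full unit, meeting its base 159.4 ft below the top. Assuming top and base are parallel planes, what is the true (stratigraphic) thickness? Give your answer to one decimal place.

Two edge vectors: W-101→W-102 = (-173, -163, 62), W-101→W-103 = (89, -131, -42).
Normal n = (W-101→W-102) × (W-101→W-103) = (14968, -1748, 37170).
So ∂z/∂x = −n_x/n_z = −0.40269 and ∂z/∂y = −n_y/n_z = 0.04703.
|∇z| = √(a²+b²) = 0.40543, so dip δ = arctan(0.40543) = 22.07°.
True thickness = vertical thickness × cos δ = 159.4 × cos 22.07° = 147.7 ft.

147.7 ft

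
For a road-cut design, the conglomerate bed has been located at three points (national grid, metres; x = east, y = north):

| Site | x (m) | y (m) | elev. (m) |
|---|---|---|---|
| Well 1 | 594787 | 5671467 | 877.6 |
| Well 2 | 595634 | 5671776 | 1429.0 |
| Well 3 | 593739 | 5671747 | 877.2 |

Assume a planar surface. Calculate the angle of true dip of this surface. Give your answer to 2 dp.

Let the plane be z = a·x + b·y + c.
Well 2−Well 1: 847a + 309b = 551.4;  Well 3−Well 1: −1048a + 280b = −0.4.
Solving gives a = 0.27543, b = 1.02948.
Gradient magnitude |∇z| = √(a² + b²) = √(0.07586 + 1.05982) = 1.06569.
True dip = arctan(1.06569) = 46.82°, dipping toward SSW (azimuth ≈ 195°).

46.82°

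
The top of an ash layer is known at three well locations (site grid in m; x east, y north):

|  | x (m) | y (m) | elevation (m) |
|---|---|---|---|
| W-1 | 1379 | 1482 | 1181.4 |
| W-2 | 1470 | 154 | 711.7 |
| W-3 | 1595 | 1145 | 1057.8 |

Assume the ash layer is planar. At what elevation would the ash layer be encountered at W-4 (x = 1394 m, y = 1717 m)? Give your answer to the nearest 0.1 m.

1263.8 m

Two edge vectors: W-1→W-2 = (91, -1328, -469.7), W-1→W-3 = (216, -337, -123.6).
Normal n = (W-1→W-2) × (W-1→W-3) = (5851.9, -90207.6, 256181).
So ∂z/∂x = −n_x/n_z = −0.022843 and ∂z/∂y = −n_y/n_z = 0.352124.
Intercept c from W-1: 1181.4 + 31.50 − 521.85 = 691.05.
At (1394, 1717): z = −31.8 + 604.6 + 691.05 = 1263.8 m.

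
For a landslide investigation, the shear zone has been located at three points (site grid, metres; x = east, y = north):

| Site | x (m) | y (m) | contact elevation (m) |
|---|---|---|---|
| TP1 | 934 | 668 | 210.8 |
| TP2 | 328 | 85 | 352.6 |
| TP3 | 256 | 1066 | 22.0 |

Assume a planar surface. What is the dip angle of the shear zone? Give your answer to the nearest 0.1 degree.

18.8°

Two edge vectors: TP1→TP2 = (-606, -583, 141.8), TP1→TP3 = (-678, 398, -188.8).
Normal n = (TP1→TP2) × (TP1→TP3) = (53634, -210553.2, -636462).
So ∂z/∂x = −n_x/n_z = 0.08427 and ∂z/∂y = −n_y/n_z = −0.33082.
Gradient magnitude |∇z| = √(a² + b²) = √(0.00710 + 0.10944) = 0.34138.
True dip = arctan(0.34138) = 18.8°, dipping toward NNW (azimuth ≈ 346°).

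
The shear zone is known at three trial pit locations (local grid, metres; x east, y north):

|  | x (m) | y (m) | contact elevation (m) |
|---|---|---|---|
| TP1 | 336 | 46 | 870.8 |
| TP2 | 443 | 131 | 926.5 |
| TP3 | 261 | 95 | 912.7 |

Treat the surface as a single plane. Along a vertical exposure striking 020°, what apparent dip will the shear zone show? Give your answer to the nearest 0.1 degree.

34.1°

Two edge vectors: TP1→TP2 = (107, 85, 55.7), TP1→TP3 = (-75, 49, 41.9).
Normal n = (TP1→TP2) × (TP1→TP3) = (832.2, -8660.8, 11618).
So ∂z/∂x = −n_x/n_z = −0.07163 and ∂z/∂y = −n_y/n_z = 0.74546.
Unit vector along 020° is (sin 20°, cos 20°) = (0.3420, 0.9397).
Slope in that direction = a·(0.3420) + b·(0.9397) = 0.67601.
Apparent dip = arctan|0.67601| = 34.1° (true dip is 36.8°, so apparent ≤ true as expected).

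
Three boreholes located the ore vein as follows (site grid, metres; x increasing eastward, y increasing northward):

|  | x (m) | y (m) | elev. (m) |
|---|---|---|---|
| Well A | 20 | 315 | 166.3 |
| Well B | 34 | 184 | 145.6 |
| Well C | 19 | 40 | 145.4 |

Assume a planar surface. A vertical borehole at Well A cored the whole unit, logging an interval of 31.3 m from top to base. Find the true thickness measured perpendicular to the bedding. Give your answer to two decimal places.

Two edge vectors: Well A→Well B = (14, -131, -20.7), Well A→Well C = (-1, -275, -20.9).
Normal n = (Well A→Well B) × (Well A→Well C) = (-2954.6, 313.3, -3981).
So ∂z/∂x = −n_x/n_z = −0.74218 and ∂z/∂y = −n_y/n_z = 0.07870.
|∇z| = √(a²+b²) = 0.74634, so dip δ = arctan(0.74634) = 36.74°.
True thickness = vertical thickness × cos δ = 31.3 × cos 36.74° = 25.08 m.

25.08 m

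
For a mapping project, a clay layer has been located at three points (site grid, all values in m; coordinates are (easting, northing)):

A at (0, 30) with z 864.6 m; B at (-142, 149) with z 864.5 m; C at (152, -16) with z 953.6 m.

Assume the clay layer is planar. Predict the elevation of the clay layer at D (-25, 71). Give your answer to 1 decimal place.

Let the plane be z = a·E + b·N + c.
B−A: −142a + 119b = −0.1;  C−A: 152a − 46b = 89.
Solving gives a = 0.91610, b = 1.09232.
Then c = 864.6 − a·0 − b·30 = 831.83.
At (-25, 71): z = −22.9 + 77.6 + 831.83 = 886.5 m.

886.5 m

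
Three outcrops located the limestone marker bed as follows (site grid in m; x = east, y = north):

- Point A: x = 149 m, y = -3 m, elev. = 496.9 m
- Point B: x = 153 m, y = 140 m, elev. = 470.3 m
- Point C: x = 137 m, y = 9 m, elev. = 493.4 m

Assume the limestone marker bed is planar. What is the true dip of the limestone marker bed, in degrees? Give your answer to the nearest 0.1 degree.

12.1°

Two edge vectors: Point A→Point B = (4, 143, -26.6), Point A→Point C = (-12, 12, -3.5).
Normal n = (Point A→Point B) × (Point A→Point C) = (-181.3, 333.2, 1764).
So ∂z/∂x = −n_x/n_z = 0.10278 and ∂z/∂y = −n_y/n_z = −0.18889.
Gradient magnitude |∇z| = √(a² + b²) = √(0.01056 + 0.03568) = 0.21504.
True dip = arctan(0.21504) = 12.1°, dipping toward NNW (azimuth ≈ 331°).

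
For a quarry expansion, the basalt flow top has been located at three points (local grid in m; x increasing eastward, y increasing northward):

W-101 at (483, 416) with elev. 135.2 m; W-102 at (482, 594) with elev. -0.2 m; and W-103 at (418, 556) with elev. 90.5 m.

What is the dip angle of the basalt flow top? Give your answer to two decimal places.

Two edge vectors: W-101→W-102 = (-1, 178, -135.4), W-101→W-103 = (-65, 140, -44.7).
Normal n = (W-101→W-102) × (W-101→W-103) = (10999.4, 8756.3, 11430).
So ∂z/∂x = −n_x/n_z = −0.96233 and ∂z/∂y = −n_y/n_z = −0.76608.
Gradient magnitude |∇z| = √(a² + b²) = √(0.92607 + 0.58688) = 1.23002.
True dip = arctan(1.23002) = 50.89°, dipping toward NE (azimuth ≈ 051°).

50.89°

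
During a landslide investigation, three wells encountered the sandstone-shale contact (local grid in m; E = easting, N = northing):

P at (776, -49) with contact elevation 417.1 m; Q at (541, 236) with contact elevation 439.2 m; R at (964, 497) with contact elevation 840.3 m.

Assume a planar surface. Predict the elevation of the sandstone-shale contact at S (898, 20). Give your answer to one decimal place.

529.2 m

Two edge vectors: P→Q = (-235, 285, 22.1), P→R = (188, 546, 423.2).
Normal n = (P→Q) × (P→R) = (108545.4, 103606.8, -181890).
So ∂z/∂E = −n_x/n_z = 0.59676 and ∂z/∂N = −n_y/n_z = 0.56961.
Intercept c from P: 417.1 − 463.09 + 27.91 = −18.08.
At (898, 20): z = 535.9 + 11.4 − 18.08 = 529.2 m.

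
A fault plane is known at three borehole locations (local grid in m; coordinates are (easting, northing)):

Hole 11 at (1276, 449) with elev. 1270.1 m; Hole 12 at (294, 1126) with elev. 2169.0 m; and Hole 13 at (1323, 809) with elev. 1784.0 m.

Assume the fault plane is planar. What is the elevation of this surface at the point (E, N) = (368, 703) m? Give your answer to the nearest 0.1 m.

Two edge vectors: Hole 11→Hole 12 = (-982, 677, 898.9), Hole 11→Hole 13 = (47, 360, 513.9).
Normal n = (Hole 11→Hole 12) × (Hole 11→Hole 13) = (24306.3, 546898.1, -385339).
So ∂z/∂E = −n_x/n_z = 0.063078 and ∂z/∂N = −n_y/n_z = 1.419265.
Intercept c from Hole 11: 1270.1 − 80.49 − 637.25 = 552.36.
At (368, 703): z = 23.2 + 997.7 + 552.36 = 1573.3 m.

1573.3 m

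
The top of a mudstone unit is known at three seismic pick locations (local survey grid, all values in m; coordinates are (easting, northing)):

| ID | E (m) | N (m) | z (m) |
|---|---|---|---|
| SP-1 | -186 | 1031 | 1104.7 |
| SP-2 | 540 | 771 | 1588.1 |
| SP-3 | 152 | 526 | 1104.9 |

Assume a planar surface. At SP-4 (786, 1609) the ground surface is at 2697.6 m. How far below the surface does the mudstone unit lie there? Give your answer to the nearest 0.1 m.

Let the plane be z = a·E + b·N + c.
SP-2−SP-1: 726a − 260b = 483.4;  SP-3−SP-1: 338a − 505b = 0.2.
Solving gives a = 0.875570, b = 0.585629.
Then c = 1104.7 − a·-186 − b·1031 = 663.77.
At (786, 1609): z_contact = 688.20 + 942.28 + 663.77 = 2294.25 m.
Depth below ground = 2697.6 − 2294.25 = 403.4 m.

403.4 m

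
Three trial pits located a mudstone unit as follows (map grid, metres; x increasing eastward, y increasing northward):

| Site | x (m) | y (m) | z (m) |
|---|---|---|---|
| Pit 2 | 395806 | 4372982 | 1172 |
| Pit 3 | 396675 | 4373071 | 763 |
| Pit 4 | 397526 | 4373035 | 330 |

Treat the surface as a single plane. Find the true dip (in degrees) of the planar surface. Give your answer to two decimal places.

29.39°

Two edge vectors: Pit 2→Pit 3 = (869, 89, -409), Pit 2→Pit 4 = (1720, 53, -842).
Normal n = (Pit 2→Pit 3) × (Pit 2→Pit 4) = (-53261, 28218, -107023).
So ∂z/∂x = −n_x/n_z = −0.49766 and ∂z/∂y = −n_y/n_z = 0.26366.
Gradient magnitude |∇z| = √(a² + b²) = √(0.24766 + 0.06952) = 0.56319.
True dip = arctan(0.56319) = 29.39°, dipping toward ESE (azimuth ≈ 118°).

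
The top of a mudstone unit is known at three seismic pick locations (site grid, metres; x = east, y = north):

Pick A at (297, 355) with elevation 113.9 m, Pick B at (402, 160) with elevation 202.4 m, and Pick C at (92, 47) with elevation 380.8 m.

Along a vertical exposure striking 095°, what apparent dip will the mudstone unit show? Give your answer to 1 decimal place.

16.0°

Let the plane be z = a·x + b·y + c.
Pick B−Pick A: 105a − 195b = 88.5;  Pick C−Pick A: −205a − 308b = 266.9.
Solving gives a = −0.34277, b = −0.63842.
Unit vector along 095° is (sin 95°, cos 95°) = (0.9962, -0.0872).
Slope in that direction = a·(0.9962) + b·(-0.0872) = −0.28583.
Apparent dip = arctan|0.28583| = 16.0° (true dip is 35.9°, so apparent ≤ true as expected).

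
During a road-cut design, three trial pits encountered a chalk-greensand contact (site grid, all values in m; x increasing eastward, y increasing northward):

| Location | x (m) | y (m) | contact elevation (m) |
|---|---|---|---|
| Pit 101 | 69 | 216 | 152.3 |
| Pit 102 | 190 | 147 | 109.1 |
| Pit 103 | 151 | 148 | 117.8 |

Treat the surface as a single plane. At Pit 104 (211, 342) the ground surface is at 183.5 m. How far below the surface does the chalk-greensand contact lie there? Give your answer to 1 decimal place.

Two edge vectors: Pit 101→Pit 102 = (121, -69, -43.2), Pit 101→Pit 103 = (82, -68, -34.5).
Normal n = (Pit 101→Pit 102) × (Pit 101→Pit 103) = (-557.1, 632.1, -2570).
So ∂z/∂x = −n_x/n_z = −0.21677 and ∂z/∂y = −n_y/n_z = 0.24595.
Intercept c from Pit 101: 152.3 + 14.96 − 53.13 = 114.13.
At (211, 342): z_contact = −45.74 + 84.12 + 114.13 = 152.51 m.
Depth below ground = 183.5 − 152.51 = 31.0 m.

31.0 m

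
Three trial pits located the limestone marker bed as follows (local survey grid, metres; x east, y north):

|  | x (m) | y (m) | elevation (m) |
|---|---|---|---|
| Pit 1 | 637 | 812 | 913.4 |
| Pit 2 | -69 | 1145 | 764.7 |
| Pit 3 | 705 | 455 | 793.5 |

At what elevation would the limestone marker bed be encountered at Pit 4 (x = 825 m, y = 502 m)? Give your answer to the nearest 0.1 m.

Let the plane be z = a·x + b·y + c.
Pit 2−Pit 1: −706a + 333b = −148.7;  Pit 3−Pit 1: 68a − 357b = −119.9.
Solving gives a = 0.405464, b = 0.413086.
Then c = 913.4 − a·637 − b·812 = 319.69.
At (825, 502): z = 334.5 + 207.4 + 319.69 = 861.6 m.

861.6 m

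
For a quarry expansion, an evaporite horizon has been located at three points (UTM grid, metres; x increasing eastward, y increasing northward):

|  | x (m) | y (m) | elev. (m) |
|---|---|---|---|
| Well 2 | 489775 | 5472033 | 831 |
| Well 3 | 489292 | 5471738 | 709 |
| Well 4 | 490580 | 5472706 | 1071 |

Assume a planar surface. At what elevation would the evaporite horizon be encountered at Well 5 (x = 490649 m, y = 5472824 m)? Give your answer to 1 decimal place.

1103.8 m

Let the plane be z = a·x + b·y + c.
Well 3−Well 2: −483a − 295b = −122;  Well 4−Well 2: 805a + 673b = 240.
Solving gives a = 0.129087505, b = 0.202205882.
Then c = 831 − a·489775 − b·5472033 = −1168870.09.
At (490649, 5472824): z = 63336.7 + 1106637.2 − 1168870.09 = 1103.8 m.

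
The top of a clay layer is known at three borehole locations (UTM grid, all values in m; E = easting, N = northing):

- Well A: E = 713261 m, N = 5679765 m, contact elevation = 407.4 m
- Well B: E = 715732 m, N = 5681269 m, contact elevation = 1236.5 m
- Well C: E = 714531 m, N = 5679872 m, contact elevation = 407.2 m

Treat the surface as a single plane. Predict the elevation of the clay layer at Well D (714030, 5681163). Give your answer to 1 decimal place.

1260.7 m

Two edge vectors: Well A→Well B = (2471, 1504, 829.1), Well A→Well C = (1270, 107, -0.2).
Normal n = (Well A→Well B) × (Well A→Well C) = (-89014.5, 1053451.2, -1645683).
So ∂z/∂E = −n_x/n_z = −0.054089700 and ∂z/∂N = −n_y/n_z = 0.640130086.
Intercept c from Well A: 407.4 + 38580.07 − 3635788.46 = −3596800.98.
At (714030, 5681163): z = −38621.7 + 3636683.4 − 3596800.98 = 1260.7 m.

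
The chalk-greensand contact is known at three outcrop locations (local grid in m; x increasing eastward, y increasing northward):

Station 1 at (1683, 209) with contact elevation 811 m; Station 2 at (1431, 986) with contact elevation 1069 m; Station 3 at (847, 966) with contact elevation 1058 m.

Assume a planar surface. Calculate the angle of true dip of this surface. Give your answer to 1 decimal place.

Two edge vectors: Station 1→Station 2 = (-252, 777, 258), Station 1→Station 3 = (-836, 757, 247).
Normal n = (Station 1→Station 2) × (Station 1→Station 3) = (-3387, -153444, 458808).
So ∂z/∂x = −n_x/n_z = 0.00738 and ∂z/∂y = −n_y/n_z = 0.33444.
Gradient magnitude |∇z| = √(a² + b²) = √(0.00005 + 0.11185) = 0.33452.
True dip = arctan(0.33452) = 18.5°, dipping toward S (azimuth ≈ 181°).

18.5°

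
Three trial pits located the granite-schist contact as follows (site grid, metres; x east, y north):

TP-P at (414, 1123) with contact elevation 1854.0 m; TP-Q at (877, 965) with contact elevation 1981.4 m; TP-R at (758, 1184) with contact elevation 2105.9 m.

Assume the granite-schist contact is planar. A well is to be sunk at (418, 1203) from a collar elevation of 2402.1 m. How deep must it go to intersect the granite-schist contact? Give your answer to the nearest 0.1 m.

Two edge vectors: TP-P→TP-Q = (463, -158, 127.4), TP-P→TP-R = (344, 61, 251.9).
Normal n = (TP-P→TP-Q) × (TP-P→TP-R) = (-47571.6, -72804.1, 82595).
So ∂z/∂x = −n_x/n_z = 0.575962 and ∂z/∂y = −n_y/n_z = 0.881459.
Intercept c from TP-P: 1854 − 238.45 − 989.88 = 625.67.
At (418, 1203): z_contact = 240.75 + 1060.40 + 625.67 = 1926.82 m.
Depth below ground = 2402.1 − 1926.82 = 475.3 m.

475.3 m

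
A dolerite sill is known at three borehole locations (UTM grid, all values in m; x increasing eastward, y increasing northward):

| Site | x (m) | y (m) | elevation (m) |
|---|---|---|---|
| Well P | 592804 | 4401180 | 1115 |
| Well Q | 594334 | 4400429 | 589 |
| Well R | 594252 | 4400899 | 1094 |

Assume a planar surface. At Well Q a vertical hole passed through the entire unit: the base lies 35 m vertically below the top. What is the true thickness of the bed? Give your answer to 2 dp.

23.22 m

Two edge vectors: Well P→Well Q = (1530, -751, -526), Well P→Well R = (1448, -281, -21).
Normal n = (Well P→Well Q) × (Well P→Well R) = (-132035, -729518, 657518).
So ∂z/∂x = −n_x/n_z = 0.20081 and ∂z/∂y = −n_y/n_z = 1.10950.
|∇z| = √(a²+b²) = 1.12753, so dip δ = arctan(1.12753) = 48.43°.
True thickness = vertical thickness × cos δ = 35 × cos 48.43° = 23.22 m.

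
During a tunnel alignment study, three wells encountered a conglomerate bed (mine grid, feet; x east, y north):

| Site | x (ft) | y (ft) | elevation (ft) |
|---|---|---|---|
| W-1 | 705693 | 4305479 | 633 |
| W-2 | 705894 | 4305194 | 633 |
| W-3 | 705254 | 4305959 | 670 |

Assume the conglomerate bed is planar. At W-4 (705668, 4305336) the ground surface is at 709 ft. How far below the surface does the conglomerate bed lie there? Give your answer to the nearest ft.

Two edge vectors: W-1→W-2 = (201, -285, 0), W-1→W-3 = (-439, 480, 37).
Normal n = (W-1→W-2) × (W-1→W-3) = (-10545, -7437, -28635).
So ∂z/∂x = −n_x/n_z = −0.36825563 and ∂z/∂y = −n_y/n_z = −0.25971713.
Intercept c from W-1: 633 + 259875.42 + 1118206.65 = 1378715.07.
At (705668, 4305336): z_contact = −259866.2 − 1118169.5 + 1378715.07 = 679.3 ft.
Depth below ground = 709 − 679.3 = 30 ft.

30 ft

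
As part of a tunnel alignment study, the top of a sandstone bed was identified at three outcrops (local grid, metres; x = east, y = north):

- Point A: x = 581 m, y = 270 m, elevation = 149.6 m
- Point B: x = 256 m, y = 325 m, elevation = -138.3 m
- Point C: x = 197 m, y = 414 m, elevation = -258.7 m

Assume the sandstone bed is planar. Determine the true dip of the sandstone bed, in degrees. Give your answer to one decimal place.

Two edge vectors: Point A→Point B = (-325, 55, -287.9), Point A→Point C = (-384, 144, -408.3).
Normal n = (Point A→Point B) × (Point A→Point C) = (19001.1, -22143.9, -25680).
So ∂z/∂x = −n_x/n_z = 0.73992 and ∂z/∂y = −n_y/n_z = −0.86230.
Gradient magnitude |∇z| = √(a² + b²) = √(0.54748 + 0.74356) = 1.13624.
True dip = arctan(1.13624) = 48.6°, dipping toward NW (azimuth ≈ 319°).

48.6°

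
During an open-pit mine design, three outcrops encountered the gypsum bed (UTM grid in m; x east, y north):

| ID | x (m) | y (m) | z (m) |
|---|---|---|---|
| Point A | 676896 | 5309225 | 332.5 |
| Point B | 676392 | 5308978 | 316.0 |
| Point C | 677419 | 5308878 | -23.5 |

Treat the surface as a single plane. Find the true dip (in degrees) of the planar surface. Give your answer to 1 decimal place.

34.0°

Two edge vectors: Point A→Point B = (-504, -247, -16.5), Point A→Point C = (523, -347, -356).
Normal n = (Point A→Point B) × (Point A→Point C) = (82206.5, -188053.5, 304069).
So ∂z/∂x = −n_x/n_z = −0.27035 and ∂z/∂y = −n_y/n_z = 0.61846.
Gradient magnitude |∇z| = √(a² + b²) = √(0.07309 + 0.38249) = 0.67497.
True dip = arctan(0.67497) = 34.0°, dipping toward SSE (azimuth ≈ 156°).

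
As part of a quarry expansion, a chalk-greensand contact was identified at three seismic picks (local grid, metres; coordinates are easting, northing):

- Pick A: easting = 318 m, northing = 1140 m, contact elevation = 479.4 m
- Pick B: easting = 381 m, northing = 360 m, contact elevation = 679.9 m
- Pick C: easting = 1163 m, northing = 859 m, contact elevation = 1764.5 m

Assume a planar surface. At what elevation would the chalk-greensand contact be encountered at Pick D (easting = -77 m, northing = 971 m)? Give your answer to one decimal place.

Let the plane be z = a·easting + b·northing + c.
Pick B−Pick A: 63a − 780b = 200.5;  Pick C−Pick A: 845a − 281b = 1285.1.
Solving gives a = 1.474964, b = −0.137920.
Then c = 479.4 − a·318 − b·1140 = 167.59.
At (-77, 971): z = −113.6 − 133.9 + 167.59 = -79.9 m.

-79.9 m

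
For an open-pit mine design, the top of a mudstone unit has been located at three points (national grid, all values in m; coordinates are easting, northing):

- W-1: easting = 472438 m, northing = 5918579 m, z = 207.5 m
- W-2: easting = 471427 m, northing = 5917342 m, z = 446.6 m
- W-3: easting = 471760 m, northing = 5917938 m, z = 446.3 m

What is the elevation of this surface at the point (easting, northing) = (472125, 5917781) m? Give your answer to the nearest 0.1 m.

Two edge vectors: W-1→W-2 = (-1011, -1237, 239.1), W-1→W-3 = (-678, -641, 238.8).
Normal n = (W-1→W-2) × (W-1→W-3) = (-142132.5, 79317, -190635).
So ∂z/∂easting = −n_x/n_z = −0.745574003 and ∂z/∂northing = −n_y/n_z = 0.416067354.
Intercept c from W-1: 207.5 + 352237.49 − 2462527.50 = −2110082.51.
At (472125, 5917781): z = −352004.1 + 2462195.5 − 2110082.51 = 108.8 m.

108.8 m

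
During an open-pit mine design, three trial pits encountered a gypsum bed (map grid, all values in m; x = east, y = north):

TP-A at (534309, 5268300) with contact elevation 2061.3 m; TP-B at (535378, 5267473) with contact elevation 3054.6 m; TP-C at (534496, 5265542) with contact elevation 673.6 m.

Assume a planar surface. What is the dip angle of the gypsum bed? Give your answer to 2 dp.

Two edge vectors: TP-A→TP-B = (1069, -827, 993.3), TP-A→TP-C = (187, -2758, -1387.7).
Normal n = (TP-A→TP-B) × (TP-A→TP-C) = (3887149.3, 1669198.4, -2793653).
So ∂z/∂x = −n_x/n_z = 1.39142 and ∂z/∂y = −n_y/n_z = 0.59750.
Gradient magnitude |∇z| = √(a² + b²) = √(1.93605 + 0.35700) = 1.51428.
True dip = arctan(1.51428) = 56.56°, dipping toward WSW (azimuth ≈ 247°).

56.56°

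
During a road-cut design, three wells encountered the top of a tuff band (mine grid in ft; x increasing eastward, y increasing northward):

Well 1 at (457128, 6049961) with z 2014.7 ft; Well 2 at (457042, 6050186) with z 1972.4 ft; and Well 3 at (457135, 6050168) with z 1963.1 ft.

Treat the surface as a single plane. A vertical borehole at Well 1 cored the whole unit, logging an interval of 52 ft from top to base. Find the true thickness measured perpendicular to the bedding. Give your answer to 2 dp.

Two edge vectors: Well 1→Well 2 = (-86, 225, -42.3), Well 1→Well 3 = (7, 207, -51.6).
Normal n = (Well 1→Well 2) × (Well 1→Well 3) = (-2853.9, -4733.7, -19377).
So ∂z/∂x = −n_x/n_z = −0.14728 and ∂z/∂y = −n_y/n_z = −0.24429.
|∇z| = √(a²+b²) = 0.28526, so dip δ = arctan(0.28526) = 15.92°.
True thickness = vertical thickness × cos δ = 52 × cos 15.92° = 50.01 ft.

50.01 ft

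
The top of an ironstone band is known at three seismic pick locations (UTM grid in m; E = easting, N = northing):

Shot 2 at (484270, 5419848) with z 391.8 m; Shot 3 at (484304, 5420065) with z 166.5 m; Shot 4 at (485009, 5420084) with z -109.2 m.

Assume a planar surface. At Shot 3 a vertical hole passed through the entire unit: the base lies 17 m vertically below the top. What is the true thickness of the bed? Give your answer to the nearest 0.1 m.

Two edge vectors: Shot 2→Shot 3 = (34, 217, -225.3), Shot 2→Shot 4 = (739, 236, -501).
Normal n = (Shot 2→Shot 3) × (Shot 2→Shot 4) = (-55546.2, -149462.7, -152339).
So ∂z/∂E = −n_x/n_z = −0.36462 and ∂z/∂N = −n_y/n_z = −0.98112.
|∇z| = √(a²+b²) = 1.04668, so dip δ = arctan(1.04668) = 46.31°.
True thickness = vertical thickness × cos δ = 17 × cos 46.31° = 11.7 m.

11.7 m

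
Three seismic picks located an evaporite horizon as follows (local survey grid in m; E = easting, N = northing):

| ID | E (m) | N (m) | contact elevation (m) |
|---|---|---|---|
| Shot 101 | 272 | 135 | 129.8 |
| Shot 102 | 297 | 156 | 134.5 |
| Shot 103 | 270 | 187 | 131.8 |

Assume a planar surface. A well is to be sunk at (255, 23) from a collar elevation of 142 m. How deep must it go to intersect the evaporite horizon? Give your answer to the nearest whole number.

20 m

Let the plane be z = a·E + b·N + c.
Shot 102−Shot 101: 25a + 21b = 4.7;  Shot 103−Shot 101: −2a + 52b = 2.
Solving gives a = 0.15082, b = 0.04426.
Then c = 129.8 − a·272 − b·135 = 82.80.
At (255, 23): z_contact = 38.5 + 1.0 + 82.80 = 122.3 m.
Depth below ground = 142 − 122.3 = 20 m.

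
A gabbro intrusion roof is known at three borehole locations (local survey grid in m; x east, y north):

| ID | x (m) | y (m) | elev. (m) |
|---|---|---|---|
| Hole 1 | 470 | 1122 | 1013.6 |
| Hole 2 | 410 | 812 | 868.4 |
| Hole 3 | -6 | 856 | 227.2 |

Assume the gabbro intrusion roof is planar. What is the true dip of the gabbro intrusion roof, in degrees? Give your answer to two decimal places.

57.47°

Two edge vectors: Hole 1→Hole 2 = (-60, -310, -145.2), Hole 1→Hole 3 = (-476, -266, -786.4).
Normal n = (Hole 1→Hole 2) × (Hole 1→Hole 3) = (205160.8, 21931.2, -131600).
So ∂z/∂x = −n_x/n_z = 1.55897 and ∂z/∂y = −n_y/n_z = 0.16665.
Gradient magnitude |∇z| = √(a² + b²) = √(2.43040 + 0.02777) = 1.56785.
True dip = arctan(1.56785) = 57.47°, dipping toward W (azimuth ≈ 264°).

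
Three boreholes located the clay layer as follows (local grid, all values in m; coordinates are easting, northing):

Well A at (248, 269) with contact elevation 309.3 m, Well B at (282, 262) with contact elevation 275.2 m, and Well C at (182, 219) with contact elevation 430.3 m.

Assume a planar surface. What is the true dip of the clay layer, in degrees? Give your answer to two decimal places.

55.62°

Let the plane be z = a·easting + b·northing + c.
Well B−Well A: 34a − 7b = −34.1;  Well C−Well A: −66a − 50b = 121.
Solving gives a = −1.18039, b = −0.86189.
Gradient magnitude |∇z| = √(a² + b²) = √(1.39332 + 0.74285) = 1.46156.
True dip = arctan(1.46156) = 55.62°, dipping toward NE (azimuth ≈ 054°).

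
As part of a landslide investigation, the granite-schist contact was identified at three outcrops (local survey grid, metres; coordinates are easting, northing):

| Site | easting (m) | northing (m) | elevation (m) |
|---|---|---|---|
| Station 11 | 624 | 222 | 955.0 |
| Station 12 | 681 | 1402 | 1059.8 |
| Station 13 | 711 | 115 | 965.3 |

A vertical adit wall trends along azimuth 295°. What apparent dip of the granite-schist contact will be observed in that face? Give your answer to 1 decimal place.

9.2°

Two edge vectors: Station 11→Station 12 = (57, 1180, 104.8), Station 11→Station 13 = (87, -107, 10.3).
Normal n = (Station 11→Station 12) × (Station 11→Station 13) = (23367.6, 8530.5, -108759).
So ∂z/∂easting = −n_x/n_z = 0.21486 and ∂z/∂northing = −n_y/n_z = 0.07843.
Unit vector along 295° is (sin 295°, cos 295°) = (-0.9063, 0.4226).
Slope in that direction = a·(-0.9063) + b·(0.4226) = −0.16158.
Apparent dip = arctan|0.16158| = 9.2° (true dip is 12.9°, so apparent ≤ true as expected).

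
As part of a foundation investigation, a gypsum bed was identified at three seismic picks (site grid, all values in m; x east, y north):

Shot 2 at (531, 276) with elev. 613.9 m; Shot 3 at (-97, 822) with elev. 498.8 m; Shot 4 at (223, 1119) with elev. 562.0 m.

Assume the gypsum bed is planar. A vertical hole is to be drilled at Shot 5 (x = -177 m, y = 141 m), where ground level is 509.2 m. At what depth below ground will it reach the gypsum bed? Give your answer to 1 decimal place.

Let the plane be z = a·x + b·y + c.
Shot 3−Shot 2: −628a + 546b = −115.1;  Shot 4−Shot 2: −308a + 843b = −51.9.
Solving gives a = 0.190158, b = 0.007911.
Then c = 613.9 − a·531 − b·276 = 510.74.
At (-177, 141): z_contact = −33.66 + 1.12 + 510.74 = 478.20 m.
Depth below ground = 509.2 − 478.20 = 31.0 m.

31.0 m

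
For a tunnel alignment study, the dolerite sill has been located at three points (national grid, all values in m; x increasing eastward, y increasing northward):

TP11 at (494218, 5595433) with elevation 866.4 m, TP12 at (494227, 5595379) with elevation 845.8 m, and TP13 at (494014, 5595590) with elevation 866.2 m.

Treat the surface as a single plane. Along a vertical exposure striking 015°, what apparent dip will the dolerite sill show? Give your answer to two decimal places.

Let the plane be z = a·x + b·y + c.
TP12−TP11: 9a − 54b = −20.6;  TP13−TP11: −204a + 157b = −0.2.
Solving gives a = 0.33792, b = 0.43780.
Unit vector along 015° is (sin 15°, cos 15°) = (0.2588, 0.9659).
Slope in that direction = a·(0.2588) + b·(0.9659) = 0.51034.
Apparent dip = arctan|0.51034| = 27.04° (true dip is 28.9°, so apparent ≤ true as expected).

27.04°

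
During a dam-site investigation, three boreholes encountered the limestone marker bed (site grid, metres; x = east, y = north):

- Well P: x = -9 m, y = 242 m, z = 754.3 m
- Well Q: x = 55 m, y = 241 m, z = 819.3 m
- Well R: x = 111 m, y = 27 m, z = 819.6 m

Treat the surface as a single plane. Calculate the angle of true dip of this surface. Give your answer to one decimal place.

Two edge vectors: Well P→Well Q = (64, -1, 65), Well P→Well R = (120, -215, 65.3).
Normal n = (Well P→Well Q) × (Well P→Well R) = (13909.7, 3620.8, -13640).
So ∂z/∂x = −n_x/n_z = 1.01977 and ∂z/∂y = −n_y/n_z = 0.26545.
Gradient magnitude |∇z| = √(a² + b²) = √(1.03994 + 0.07047) = 1.05376.
True dip = arctan(1.05376) = 46.5°, dipping toward WSW (azimuth ≈ 255°).

46.5°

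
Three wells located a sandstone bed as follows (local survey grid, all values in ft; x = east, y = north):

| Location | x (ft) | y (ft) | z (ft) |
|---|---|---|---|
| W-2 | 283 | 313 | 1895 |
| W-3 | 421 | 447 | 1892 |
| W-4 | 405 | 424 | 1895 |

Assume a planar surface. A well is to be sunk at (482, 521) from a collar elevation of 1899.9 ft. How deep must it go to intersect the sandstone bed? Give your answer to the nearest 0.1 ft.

Two edge vectors: W-2→W-3 = (138, 134, -3), W-2→W-4 = (122, 111, 0).
Normal n = (W-2→W-3) × (W-2→W-4) = (333, -366, -1030).
So ∂z/∂x = −n_x/n_z = 0.32330 and ∂z/∂y = −n_y/n_z = −0.35534.
Intercept c from W-2: 1895 − 91.49 + 111.22 = 1914.73.
At (482, 521): z_contact = 155.83 − 185.13 + 1914.73 = 1885.43 ft.
Depth below ground = 1899.9 − 1885.43 = 14.5 ft.

14.5 ft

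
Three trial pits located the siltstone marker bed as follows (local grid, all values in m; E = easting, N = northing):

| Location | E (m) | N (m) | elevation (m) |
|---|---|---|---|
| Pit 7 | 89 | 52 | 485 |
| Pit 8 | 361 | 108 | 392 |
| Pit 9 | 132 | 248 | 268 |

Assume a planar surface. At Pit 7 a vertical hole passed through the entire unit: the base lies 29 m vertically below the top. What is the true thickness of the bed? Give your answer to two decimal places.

19.63 m

Let the plane be z = a·E + b·N + c.
Pit 8−Pit 7: 272a + 56b = −93;  Pit 9−Pit 7: 43a + 196b = −217.
Solving gives a = −0.11936, b = −1.08096.
|∇z| = √(a²+b²) = 1.08753, so dip δ = arctan(1.08753) = 47.40°.
True thickness = vertical thickness × cos δ = 29 × cos 47.40° = 19.63 m.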